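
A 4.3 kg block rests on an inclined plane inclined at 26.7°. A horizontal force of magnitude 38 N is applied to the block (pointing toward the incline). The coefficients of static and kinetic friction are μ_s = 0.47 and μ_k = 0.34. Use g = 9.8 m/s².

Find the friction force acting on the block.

f ≈ 15 N (down the incline)

Resolve perpendicular to the incline: N = m g cos θ + P sin θ = 4.3×9.8×cos 26.7° + 38×sin 26.7° = 54.72 N.
Parallel to the incline: P cos θ − m g sin θ = 33.95 − 18.93 = 15.01 N; the friction needed to balance this is 15.01 N acting down the slope.
Maximum static friction: μ_s N = 0.47 × 54.72 = 25.72 N.
|f_req| = 15.01 ≤ 25.72 N → the block is in equilibrium; friction equals the required value.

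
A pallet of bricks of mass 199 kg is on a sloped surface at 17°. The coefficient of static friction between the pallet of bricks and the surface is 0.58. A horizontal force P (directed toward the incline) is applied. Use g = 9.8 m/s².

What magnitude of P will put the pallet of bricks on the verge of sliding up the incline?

At impending motion up the slope, friction acts down-slope at its limit: f = μ_s N.
Perpendicular to the incline: N = m g cos θ + P sin θ.
Along the incline: P cos θ = m g sin θ + μ_s N = m g sin θ + μ_s (m g cos θ + P sin θ).
Solving, P (cos θ − μ_s sin θ) = m g (sin θ + μ_s cos θ), so P = 199×9.8×(sin 17° + 0.58 cos 17°)/(cos 17° − 0.58 sin 17°) = 1950×0.847/0.7867 = 2100 N.

P ≈ 2100 N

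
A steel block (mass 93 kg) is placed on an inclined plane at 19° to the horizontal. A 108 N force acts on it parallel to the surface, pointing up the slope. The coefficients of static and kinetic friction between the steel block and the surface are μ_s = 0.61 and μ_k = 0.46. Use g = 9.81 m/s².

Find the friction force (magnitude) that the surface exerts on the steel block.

Normal force: N = m g cos θ = 93 × 9.81 × cos 19° = 862.6 N.
The friction needed for equilibrium is m g sin θ − P = 297 − 108 = 189 N, measured positive up-slope.
The static-friction ceiling is μ_s N = 0.61 × 862.6 = 526.2 N.
Since |189| ≤ 526.2 N, static friction is sufficient; f equals the required value, not μ_s N.

f ≈ 189 N (up the incline)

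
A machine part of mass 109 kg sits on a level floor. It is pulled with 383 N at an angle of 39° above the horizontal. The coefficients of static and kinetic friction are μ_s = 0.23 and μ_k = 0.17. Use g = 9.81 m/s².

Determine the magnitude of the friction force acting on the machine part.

N = m g − P sin α = 1069 − 383×sin 39° = 828.3 N.
For equilibrium, f = P cos α = 383×cos 39° = 297.6 N.
The static-friction limit is μ_s N = 190.5 N.
The required friction exceeds μ_s N, so the machine part moves and f = μ_k N = 141 N.

f ≈ 141 N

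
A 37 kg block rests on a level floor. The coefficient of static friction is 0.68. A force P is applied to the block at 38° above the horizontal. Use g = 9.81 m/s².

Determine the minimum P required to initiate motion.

P ≈ 205 N

N = m g − P sin α (the pull lifts the block).
At impending slip, P cos α = μ_s N = μ_s (m g − P sin α).
Solving: P (cos α + μ_s sin α) = μ_s m g → P = 0.68×363/(cos 38° + 0.68 sin 38°) = 247/1.207 = 205 N.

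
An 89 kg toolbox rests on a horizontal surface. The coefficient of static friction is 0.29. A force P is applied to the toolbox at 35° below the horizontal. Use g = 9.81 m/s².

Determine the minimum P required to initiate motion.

N = m g + P sin α (the push presses the toolbox into the horizontal surface).
At impending slip, P cos α = μ_s N = μ_s (m g + P sin α).
Solving: P (cos α − μ_s sin α) = μ_s m g → P = 0.29×873/(cos 35° − 0.29 sin 35°) = 253/0.6528 = 388 N.

P ≈ 388 N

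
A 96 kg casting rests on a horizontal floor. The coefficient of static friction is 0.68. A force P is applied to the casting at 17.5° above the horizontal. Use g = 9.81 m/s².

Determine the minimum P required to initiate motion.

N = m g − P sin α (the pull lifts the casting).
At impending slip, P cos α = μ_s N = μ_s (m g − P sin α).
Solving: P (cos α + μ_s sin α) = μ_s m g → P = 0.68×942/(cos 17.5° + 0.68 sin 17.5°) = 640/1.158 = 553 N.

P ≈ 553 N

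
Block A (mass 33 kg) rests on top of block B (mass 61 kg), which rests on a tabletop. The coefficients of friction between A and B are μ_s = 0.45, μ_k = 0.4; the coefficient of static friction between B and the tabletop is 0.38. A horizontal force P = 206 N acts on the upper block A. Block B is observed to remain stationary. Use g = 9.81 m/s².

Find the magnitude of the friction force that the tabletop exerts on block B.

f ≈ 129 N

Between the blocks, N₁ = m_A g = 323.7 N.
Maximum static friction on A from B: μ_s N₁ = 0.45×323.7 = 145.7 N.
P = 206 N exceeds that limit, so A slips over B and the interface friction becomes kinetic: f₁ = μ_k N₁ = 0.4×323.7 = 129 N.
B experiences an equal 129 N forward from A (third law). B is in equilibrium, so the floor supplies f₂ = 129 N of static friction (limit μ_s(m_A+m_B)g = 350.4 N, not exceeded).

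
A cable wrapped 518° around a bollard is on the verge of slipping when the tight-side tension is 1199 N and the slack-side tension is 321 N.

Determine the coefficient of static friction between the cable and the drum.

T₂/T₁ = e^{μβ} → μ = ln(T₂/T₁)/β.
β = 518° = 9.041 rad.
μ = ln(1199/321)/9.041 = ln(3.735)/9.041 = 0.146.

μ ≈ 0.146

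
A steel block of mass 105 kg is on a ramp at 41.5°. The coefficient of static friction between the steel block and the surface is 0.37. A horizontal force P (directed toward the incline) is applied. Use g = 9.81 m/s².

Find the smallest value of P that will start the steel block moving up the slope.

P ≈ 1920 N

At impending motion up the slope, friction acts down-slope at its limit: f = μ_s N.
Perpendicular to the incline: N = m g cos θ + P sin θ.
Along the incline: P cos θ = m g sin θ + μ_s N = m g sin θ + μ_s (m g cos θ + P sin θ).
Solving, P (cos θ − μ_s sin θ) = m g (sin θ + μ_s cos θ), so P = 105×9.81×(sin 41.5° + 0.37 cos 41.5°)/(cos 41.5° − 0.37 sin 41.5°) = 1030×0.9397/0.5038 = 1920 N.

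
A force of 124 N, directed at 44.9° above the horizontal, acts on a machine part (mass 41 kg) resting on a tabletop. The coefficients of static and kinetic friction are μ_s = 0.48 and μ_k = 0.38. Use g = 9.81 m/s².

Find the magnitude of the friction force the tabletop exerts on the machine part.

f ≈ 87.8 N

Vertical equilibrium gives N = m g − P sin α = 314.7 N.
The horizontal driving force is P cos α = 87.83 N, so equilibrium needs friction f = 87.83 N.
μ_s N = 0.48 × 314.7 = 151 N.
Since 87.83 N does not exceed the limit, the machine part stays at rest and f = 87.8 N.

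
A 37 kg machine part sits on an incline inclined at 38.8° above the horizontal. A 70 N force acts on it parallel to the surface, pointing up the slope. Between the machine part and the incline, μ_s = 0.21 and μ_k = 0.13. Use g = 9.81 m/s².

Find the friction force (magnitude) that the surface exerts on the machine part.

f ≈ 36.8 N (up the incline)

Perpendicular to the surface, N = m g cos θ = 37·9.81·cos 38.8° = 282.9 N.
Parallel to the incline, ΣF = 0 gives f = m g sin θ − P = 227.4 − 70 = 157.4 N (up-slope positive).
The static-friction ceiling is μ_s N = 0.21 × 282.9 = 59.4 N.
|157.4| exceeds 59.4 N, so the machine part slips down-slope; friction is kinetic, f = μ_k N = 0.13×282.9 = 36.8 N.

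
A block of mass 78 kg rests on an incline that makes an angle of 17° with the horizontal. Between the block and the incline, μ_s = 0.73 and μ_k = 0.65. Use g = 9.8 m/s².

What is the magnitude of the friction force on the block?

The normal reaction is N = m g cos θ = 731 N.
For equilibrium along the incline, friction must balance the weight component: f = m g sin θ = 223.5 N up the slope.
Maximum static friction available: μ_s N = 0.73 × 731 = 533.6 N.
Since |223.5| ≤ 533.6 N, static friction is sufficient; f equals the required value, not μ_s N.

f ≈ 223 N (up the incline)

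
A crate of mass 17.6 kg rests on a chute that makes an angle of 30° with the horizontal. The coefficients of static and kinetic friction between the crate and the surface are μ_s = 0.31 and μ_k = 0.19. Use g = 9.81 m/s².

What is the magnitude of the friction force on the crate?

The normal reaction is N = m g cos θ = 149.5 N.
For equilibrium along the incline, friction must balance the weight component: f = m g sin θ = 86.33 N up the slope.
Static friction can supply at most μ_s N = 46.35 N.
Since |86.33| > 46.35 N, static friction cannot hold it; the crate slides down the incline and kinetic friction applies: f = μ_k N = 0.19 × 149.5 = 28.4 N.

f ≈ 28.4 N (up the incline)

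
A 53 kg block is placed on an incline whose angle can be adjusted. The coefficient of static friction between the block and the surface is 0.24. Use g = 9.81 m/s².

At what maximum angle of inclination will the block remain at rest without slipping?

At the slip threshold, m g sin θ = μ_s · m g cos θ, so tan θ = μ_s.
θ_max = arctan(0.24) = 13.5°.

θ_max ≈ 13.5°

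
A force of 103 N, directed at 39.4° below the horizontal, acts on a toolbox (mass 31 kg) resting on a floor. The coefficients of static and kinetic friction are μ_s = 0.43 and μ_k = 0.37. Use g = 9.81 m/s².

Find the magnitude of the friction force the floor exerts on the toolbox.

Vertical equilibrium gives N = m g + P sin α = 369.5 N.
The horizontal driving force is P cos α = 79.59 N, so equilibrium needs friction f = 79.59 N.
The static-friction limit is μ_s N = 158.9 N.
Since 79.59 N does not exceed the limit, the toolbox stays at rest and f = 79.6 N.

f ≈ 79.6 N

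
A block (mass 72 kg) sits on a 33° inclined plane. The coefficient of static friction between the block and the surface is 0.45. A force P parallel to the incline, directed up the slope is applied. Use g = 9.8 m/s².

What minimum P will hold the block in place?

The block tends to slide down (tan θ > μ_s), so at the point of impending slip friction acts up-slope at its limit: f = μ_s N.
P is parallel to the surface, so N = m g cos θ = 592 N.
Along the incline: P + μ_s N = m g sin θ, so P = 384 − 0.45×592 = 118 N.

P_min ≈ 118 N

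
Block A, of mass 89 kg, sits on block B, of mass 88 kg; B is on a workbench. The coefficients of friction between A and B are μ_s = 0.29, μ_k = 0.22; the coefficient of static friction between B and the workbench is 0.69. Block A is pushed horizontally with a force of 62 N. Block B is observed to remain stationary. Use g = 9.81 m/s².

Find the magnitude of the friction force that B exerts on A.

f ≈ 62 N

Between the blocks, N₁ = m_A g = 873.1 N.
Maximum static friction on A from B: μ_s N₁ = 0.29×873.1 = 253.2 N.
Since P = 62 N ≤ 253.2 N, A does not slip on B; friction on A equals P = 62 N.
By Newton's third law B feels 62 N forward from A. With B stationary, the floor's static friction on B balances it: f₂ = 62 N (well within μ_s(m_A+m_B)g = 1198 N).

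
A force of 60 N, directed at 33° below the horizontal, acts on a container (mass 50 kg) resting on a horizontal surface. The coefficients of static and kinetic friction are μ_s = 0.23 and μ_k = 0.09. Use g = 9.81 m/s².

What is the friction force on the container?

f ≈ 50.3 N

The vertical component of P adds to the normal force: N = m g + P sin α = 490.5 + 32.68 = 523.2 N.
Horizontally, friction must balance P cos α = 50.32 N.
The static-friction limit is μ_s N = 120.3 N.
50.32 ≤ 120.3 N → static; friction equals the required 50.3 N.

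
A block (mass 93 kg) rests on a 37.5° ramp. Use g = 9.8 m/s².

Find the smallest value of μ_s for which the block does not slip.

μ_s,min ≈ 0.767

At the slip threshold m g sin θ = μ_s m g cos θ, so μ_s,min = tan θ.
μ_s,min = tan 37.5° = 0.767.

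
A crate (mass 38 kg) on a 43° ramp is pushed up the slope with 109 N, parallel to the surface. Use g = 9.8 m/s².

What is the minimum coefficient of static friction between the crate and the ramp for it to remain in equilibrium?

N = m g cos θ = 272.4 N.
Friction must make up the shortfall along the incline: f = m g sin θ − P = 254 − 109 = 145 N.
At the threshold f = μ_s N, so μ_s,min = 145/272.4 = 0.532.

μ_s,min ≈ 0.532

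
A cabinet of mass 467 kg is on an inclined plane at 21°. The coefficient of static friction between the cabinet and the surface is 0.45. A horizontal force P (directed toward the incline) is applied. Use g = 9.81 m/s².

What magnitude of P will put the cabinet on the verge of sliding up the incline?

P ≈ 4620 N

At impending motion up the slope, friction acts down-slope at its limit: f = μ_s N.
Perpendicular to the incline: N = m g cos θ + P sin θ.
Along the incline: P cos θ = m g sin θ + μ_s N = m g sin θ + μ_s (m g cos θ + P sin θ).
Solving, P (cos θ − μ_s sin θ) = m g (sin θ + μ_s cos θ), so P = 467×9.81×(sin 21° + 0.45 cos 21°)/(cos 21° − 0.45 sin 21°) = 4580×0.7785/0.7723 = 4620 N.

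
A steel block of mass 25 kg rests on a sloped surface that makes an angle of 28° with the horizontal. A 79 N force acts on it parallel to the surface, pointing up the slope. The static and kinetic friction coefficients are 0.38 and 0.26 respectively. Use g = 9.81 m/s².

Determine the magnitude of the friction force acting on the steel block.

Perpendicular to the surface, N = m g cos θ = 25·9.81·cos 28° = 216.5 N.
The friction needed for equilibrium is m g sin θ − P = 115.1 − 79 = 36.14 N, measured positive up-slope.
Maximum static friction available: μ_s N = 0.38 × 216.5 = 82.29 N.
Since |36.14| ≤ 82.29 N, static friction is sufficient; f equals the required value, not μ_s N.

f ≈ 36.1 N (up the incline)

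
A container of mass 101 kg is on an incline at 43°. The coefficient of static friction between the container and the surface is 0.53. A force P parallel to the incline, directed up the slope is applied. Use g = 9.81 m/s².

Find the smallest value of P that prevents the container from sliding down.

P_min ≈ 292 N

The container tends to slide down (tan θ > μ_s), so at the point of impending slip friction acts up-slope at its limit: f = μ_s N.
P is parallel to the surface, so N = m g cos θ = 725 N.
Along the incline: P + μ_s N = m g sin θ, so P = 676 − 0.53×725 = 292 N.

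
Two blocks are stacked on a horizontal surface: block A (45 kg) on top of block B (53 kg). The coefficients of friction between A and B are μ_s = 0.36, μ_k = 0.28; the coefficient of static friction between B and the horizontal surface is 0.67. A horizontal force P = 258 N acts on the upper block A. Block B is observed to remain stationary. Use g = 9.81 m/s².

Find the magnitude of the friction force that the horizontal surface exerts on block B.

f ≈ 124 N

Between the blocks, N₁ = m_A g = 441.5 N.
Maximum static friction on A from B: μ_s N₁ = 0.36×441.5 = 158.9 N.
P = 258 N exceeds that limit, so A slips over B and the interface friction becomes kinetic: f₁ = μ_k N₁ = 0.28×441.5 = 124 N.
By Newton's third law B feels 124 N forward from A. With B stationary, the floor's static friction on B balances it: f₂ = 124 N (well within μ_s(m_A+m_B)g = 644.1 N).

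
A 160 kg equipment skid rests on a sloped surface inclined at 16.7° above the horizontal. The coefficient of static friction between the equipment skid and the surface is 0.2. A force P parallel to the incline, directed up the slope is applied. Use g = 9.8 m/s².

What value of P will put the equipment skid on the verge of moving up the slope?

P ≈ 751 N

At impending motion up the slope, friction acts down-slope at its limit: f = μ_s N.
P is parallel to the surface, so N = m g cos θ = 1500 N.
Along the incline: P = m g sin θ + μ_s N = 451 + 0.2×1500 = 751 N.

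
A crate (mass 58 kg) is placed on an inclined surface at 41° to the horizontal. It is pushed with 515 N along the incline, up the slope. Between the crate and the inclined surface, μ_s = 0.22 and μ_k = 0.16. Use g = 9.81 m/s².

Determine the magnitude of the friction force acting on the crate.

f ≈ 68.7 N (down the incline)

The normal reaction is N = m g cos θ = 429.4 N.
For equilibrium along the incline the friction force must supply f = m g sin θ − P = 373.3 − 515 = -141.7 N (positive meaning up-slope).
Maximum static friction available: μ_s N = 0.22 × 429.4 = 94.47 N.
Since |-141.7| > 94.47 N, static friction cannot hold it; the crate slides up the incline and kinetic friction applies: f = μ_k N = 0.16 × 429.4 = 68.7 N.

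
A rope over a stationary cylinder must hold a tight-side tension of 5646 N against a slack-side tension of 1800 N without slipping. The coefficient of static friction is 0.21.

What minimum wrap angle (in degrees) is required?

T₂/T₁ = e^{μβ} → β = ln(T₂/T₁)/μ.
β = ln(5646/1800)/0.21 = 1.143/0.21 = 5.444 rad.
In degrees: β = 5.444 × 180/π = 312°.

β_min ≈ 312°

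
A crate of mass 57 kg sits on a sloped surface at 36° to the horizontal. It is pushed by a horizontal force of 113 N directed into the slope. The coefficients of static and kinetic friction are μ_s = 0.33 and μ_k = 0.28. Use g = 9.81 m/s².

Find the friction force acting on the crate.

f ≈ 145 N (up the incline)

Normal direction: N = m g cos θ + P sin θ = 518.8 N.
Along the incline, the net driving force (taking up-slope positive) is P cos θ − m g sin θ = 91.42 − 328.7 = -237.3 N, so equilibrium requires friction f = 237.3 N (up-slope).
Maximum static friction: μ_s N = 0.33 × 518.8 = 171.2 N.
|f_req| = 237.3 > 171.2 N → the crate slides down the incline; f = μ_k N = 0.28 × 518.8 = 145 N.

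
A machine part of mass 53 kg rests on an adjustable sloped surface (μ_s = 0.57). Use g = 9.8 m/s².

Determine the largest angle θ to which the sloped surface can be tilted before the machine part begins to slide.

At the slip threshold, m g sin θ = μ_s · m g cos θ, so tan θ = μ_s.
θ_max = arctan(0.57) = 29.7°.

θ_max ≈ 29.7°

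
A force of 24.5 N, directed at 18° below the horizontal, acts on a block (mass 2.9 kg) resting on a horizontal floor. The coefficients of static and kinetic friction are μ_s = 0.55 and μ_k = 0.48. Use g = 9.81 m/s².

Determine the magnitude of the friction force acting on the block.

N = m g + P sin α = 28.45 + 24.5×sin 18° = 36.02 N.
For equilibrium, f = P cos α = 24.5×cos 18° = 23.3 N.
μ_s N = 0.55 × 36.02 = 19.81 N.
23.3 > 19.81 N → the block slides; f = μ_k N = 0.48×36.02 = 17.3 N.

f ≈ 17.3 N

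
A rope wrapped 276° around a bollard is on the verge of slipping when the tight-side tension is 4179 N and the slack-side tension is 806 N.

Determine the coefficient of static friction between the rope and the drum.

μ ≈ 0.342

T₂/T₁ = e^{μβ} → μ = ln(T₂/T₁)/β.
β = 276° = 4.817 rad.
μ = ln(4179/806)/4.817 = ln(5.185)/4.817 = 0.342.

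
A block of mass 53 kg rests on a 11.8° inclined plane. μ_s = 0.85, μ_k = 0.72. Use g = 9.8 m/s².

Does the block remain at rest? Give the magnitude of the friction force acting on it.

N = m g cos θ = 508 N.
Down-slope weight component: m g sin θ = 106 N.
μ_s N = 432 N.
106 ≤ 432 N, so it stays put; friction = 106 N.

f ≈ 106 N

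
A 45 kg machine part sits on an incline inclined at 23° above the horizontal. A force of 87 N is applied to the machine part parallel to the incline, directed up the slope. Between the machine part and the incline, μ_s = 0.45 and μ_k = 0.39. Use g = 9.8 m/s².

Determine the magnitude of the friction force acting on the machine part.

The normal reaction is N = m g cos θ = 405.9 N.
The friction needed for equilibrium is m g sin θ − P = 172.3 − 87 = 85.31 N, measured positive up-slope.
Static friction can supply at most μ_s N = 182.7 N.
Since |85.31| ≤ 182.7 N, the machine part remains in static equilibrium and friction takes exactly the required value.

f ≈ 85.3 N (up the incline)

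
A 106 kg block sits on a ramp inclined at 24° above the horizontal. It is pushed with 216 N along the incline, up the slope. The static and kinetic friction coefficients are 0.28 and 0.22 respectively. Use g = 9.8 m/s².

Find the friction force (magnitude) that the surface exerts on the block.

f ≈ 207 N (up the incline)

The normal reaction is N = m g cos θ = 949 N.
Parallel to the incline, ΣF = 0 gives f = m g sin θ − P = 422.5 − 216 = 206.5 N (up-slope positive).
Static friction can supply at most μ_s N = 265.7 N.
Since |206.5| ≤ 265.7 N, the block remains in static equilibrium and friction takes exactly the required value.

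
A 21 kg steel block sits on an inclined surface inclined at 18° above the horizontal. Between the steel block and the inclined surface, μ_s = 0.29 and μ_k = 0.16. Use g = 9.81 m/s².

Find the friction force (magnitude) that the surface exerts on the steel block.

Perpendicular to the surface, N = m g cos θ = 21·9.81·cos 18° = 195.9 N.
For equilibrium along the incline, friction must balance the weight component: f = m g sin θ = 63.66 N up the slope.
The static-friction ceiling is μ_s N = 0.29 × 195.9 = 56.82 N.
|63.66| exceeds 56.82 N, so the steel block slips down-slope; friction is kinetic, f = μ_k N = 0.16×195.9 = 31.3 N.

f ≈ 31.3 N (up the incline)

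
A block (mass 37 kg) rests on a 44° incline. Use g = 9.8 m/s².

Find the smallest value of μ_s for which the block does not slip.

μ_s,min ≈ 0.966

At the slip threshold m g sin θ = μ_s m g cos θ, so μ_s,min = tan θ.
μ_s,min = tan 44° = 0.966.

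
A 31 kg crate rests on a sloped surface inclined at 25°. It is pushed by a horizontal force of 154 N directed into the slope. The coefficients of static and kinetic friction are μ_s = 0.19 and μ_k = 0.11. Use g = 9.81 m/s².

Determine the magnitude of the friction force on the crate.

f ≈ 11 N (down the incline)

Resolve perpendicular to the incline: N = m g cos θ + P sin θ = 31×9.81×cos 25° + 154×sin 25° = 340.7 N.
Along the incline, the net driving force (taking up-slope positive) is P cos θ − m g sin θ = 139.6 − 128.5 = 11.05 N, so equilibrium requires friction f = -11.05 N (down-slope).
The limit of static friction is μ_s N = 64.73 N.
|f_req| = 11.05 ≤ 64.73 N → the crate is in equilibrium; friction equals the required value.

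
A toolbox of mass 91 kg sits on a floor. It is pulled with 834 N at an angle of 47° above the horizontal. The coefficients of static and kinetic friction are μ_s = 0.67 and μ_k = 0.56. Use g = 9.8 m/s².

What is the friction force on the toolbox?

f ≈ 158 N

Vertical equilibrium gives N = m g − P sin α = 281.9 N.
Horizontally, friction must balance P cos α = 568.8 N.
μ_s N = 0.67 × 281.9 = 188.8 N.
568.8 > 188.8 N → the toolbox slides; f = μ_k N = 0.56×281.9 = 158 N.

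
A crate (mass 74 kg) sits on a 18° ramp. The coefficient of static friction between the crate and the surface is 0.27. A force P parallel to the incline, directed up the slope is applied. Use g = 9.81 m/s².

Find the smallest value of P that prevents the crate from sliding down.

The crate tends to slide down (tan θ > μ_s), so at the point of impending slip friction acts up-slope at its limit: f = μ_s N.
P is parallel to the surface, so N = m g cos θ = 690 N.
Along the incline: P + μ_s N = m g sin θ, so P = 224 − 0.27×690 = 37.9 N.

P_min ≈ 37.9 N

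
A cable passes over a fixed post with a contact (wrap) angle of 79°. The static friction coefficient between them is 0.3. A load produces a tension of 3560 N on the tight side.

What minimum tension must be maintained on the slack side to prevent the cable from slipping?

T_min ≈ 2350 N

Capstan equation at impending slip: T_tight/T_slack = e^{μβ}.
β = 79° = 1.379 rad; e^{μβ} = e^{0.3×1.379} = 1.512.
T_slack = T_tight / e^{μβ} = 3560 / 1.512 = 2350 N.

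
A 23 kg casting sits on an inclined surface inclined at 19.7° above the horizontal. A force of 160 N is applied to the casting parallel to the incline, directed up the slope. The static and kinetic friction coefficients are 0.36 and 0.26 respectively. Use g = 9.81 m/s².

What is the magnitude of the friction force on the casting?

Perpendicular to the surface, N = m g cos θ = 23·9.81·cos 19.7° = 212.4 N.
Parallel to the incline, ΣF = 0 gives f = m g sin θ − P = 76.06 − 160 = -83.94 N (up-slope positive).
Maximum static friction available: μ_s N = 0.36 × 212.4 = 76.47 N.
|-83.94| exceeds 76.47 N, so the casting slips up-slope; friction is kinetic, f = μ_k N = 0.26×212.4 = 55.2 N.

f ≈ 55.2 N (down the incline)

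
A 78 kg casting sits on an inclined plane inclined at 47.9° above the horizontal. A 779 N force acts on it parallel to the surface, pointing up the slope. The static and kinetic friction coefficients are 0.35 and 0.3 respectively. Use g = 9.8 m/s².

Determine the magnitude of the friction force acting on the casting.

f ≈ 154 N (down the incline)

Normal force: N = m g cos θ = 78 × 9.8 × cos 47.9° = 512.5 N.
The friction needed for equilibrium is m g sin θ − P = 567.2 − 779 = -211.8 N, measured positive up-slope.
The static-friction ceiling is μ_s N = 0.35 × 512.5 = 179.4 N.
|-211.8| exceeds 179.4 N, so the casting slips up-slope; friction is kinetic, f = μ_k N = 0.3×512.5 = 154 N.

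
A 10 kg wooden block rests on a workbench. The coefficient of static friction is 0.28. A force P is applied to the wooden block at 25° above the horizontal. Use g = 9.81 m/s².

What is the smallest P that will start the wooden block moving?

P ≈ 26.8 N

N = m g − P sin α (the pull lifts the wooden block).
At impending slip, P cos α = μ_s N = μ_s (m g − P sin α).
Solving: P (cos α + μ_s sin α) = μ_s m g → P = 0.28×98.1/(cos 25° + 0.28 sin 25°) = 27.5/1.025 = 26.8 N.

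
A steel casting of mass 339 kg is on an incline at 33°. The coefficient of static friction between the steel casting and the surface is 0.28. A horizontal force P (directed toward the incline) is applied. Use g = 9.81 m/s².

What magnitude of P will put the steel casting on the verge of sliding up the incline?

At impending motion up the slope, friction acts down-slope at its limit: f = μ_s N.
Perpendicular to the incline: N = m g cos θ + P sin θ.
Along the incline: P cos θ = m g sin θ + μ_s N = m g sin θ + μ_s (m g cos θ + P sin θ).
Solving, P (cos θ − μ_s sin θ) = m g (sin θ + μ_s cos θ), so P = 339×9.81×(sin 33° + 0.28 cos 33°)/(cos 33° − 0.28 sin 33°) = 3330×0.7795/0.6862 = 3780 N.

P ≈ 3780 N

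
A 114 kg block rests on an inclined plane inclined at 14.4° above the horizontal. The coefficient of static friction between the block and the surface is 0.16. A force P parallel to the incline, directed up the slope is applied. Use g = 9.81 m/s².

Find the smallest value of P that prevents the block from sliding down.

P_min ≈ 105 N

The block tends to slide down (tan θ > μ_s), so at the point of impending slip friction acts up-slope at its limit: f = μ_s N.
P is parallel to the surface, so N = m g cos θ = 1080 N.
Along the incline: P + μ_s N = m g sin θ, so P = 278 − 0.16×1080 = 105 N.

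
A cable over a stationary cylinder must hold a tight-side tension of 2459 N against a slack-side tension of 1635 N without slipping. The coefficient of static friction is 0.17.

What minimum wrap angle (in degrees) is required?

T₂/T₁ = e^{μβ} → β = ln(T₂/T₁)/μ.
β = ln(2459/1635)/0.17 = 0.4081/0.17 = 2.401 rad.
In degrees: β = 2.401 × 180/π = 138°.

β_min ≈ 138°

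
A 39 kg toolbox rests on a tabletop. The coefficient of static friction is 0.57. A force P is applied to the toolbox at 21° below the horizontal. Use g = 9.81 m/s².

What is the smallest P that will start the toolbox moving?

P ≈ 299 N

N = m g + P sin α (the push presses the toolbox into the tabletop).
At impending slip, P cos α = μ_s N = μ_s (m g + P sin α).
Solving: P (cos α − μ_s sin α) = μ_s m g → P = 0.57×383/(cos 21° − 0.57 sin 21°) = 218/0.7293 = 299 N.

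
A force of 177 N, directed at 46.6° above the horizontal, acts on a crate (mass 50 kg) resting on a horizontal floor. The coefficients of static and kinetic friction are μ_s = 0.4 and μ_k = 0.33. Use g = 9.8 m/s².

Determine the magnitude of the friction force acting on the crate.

f ≈ 122 N

Vertical equilibrium gives N = m g − P sin α = 361.4 N.
Horizontally, friction must balance P cos α = 121.6 N.
μ_s N = 0.4 × 361.4 = 144.6 N.
121.6 ≤ 144.6 N → static; friction equals the required 122 N.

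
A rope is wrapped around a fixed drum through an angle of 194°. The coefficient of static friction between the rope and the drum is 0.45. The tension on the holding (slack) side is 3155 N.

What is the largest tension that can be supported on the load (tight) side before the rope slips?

T_max ≈ 14500 N

At impending slip the capstan equation gives T₂/T₁ = e^{μβ} with β in radians.
β = 194° × π/180 = 3.386 rad.
e^{μβ} = e^{0.45×3.386} = 4.589.
T₂ = T₁ · e^{μβ} = 3155 × 4.589 = 14500 N.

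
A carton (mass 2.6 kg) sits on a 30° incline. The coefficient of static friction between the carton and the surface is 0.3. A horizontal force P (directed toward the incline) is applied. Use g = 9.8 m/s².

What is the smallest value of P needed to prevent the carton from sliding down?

P_min ≈ 6.02 N

The carton tends to slide down (tan θ > μ_s), so at the point of impending slip friction acts up-slope at its limit: f = μ_s N.
Perpendicular to the incline: N = m g cos θ + P sin θ.
Along the incline: P cos θ + μ_s N = m g sin θ, i.e. P cos θ + μ_s (m g cos θ + P sin θ) = m g sin θ.
Solving, P (cos θ + μ_s sin θ) = m g (sin θ − μ_s cos θ), so P = 25.5×0.2402/1.016 = 6.02 N.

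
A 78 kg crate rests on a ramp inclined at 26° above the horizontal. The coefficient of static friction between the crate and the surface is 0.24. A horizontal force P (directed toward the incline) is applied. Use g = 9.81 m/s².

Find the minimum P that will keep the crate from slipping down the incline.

P_min ≈ 170 N

The crate tends to slide down (tan θ > μ_s), so at the point of impending slip friction acts up-slope at its limit: f = μ_s N.
Perpendicular to the incline: N = m g cos θ + P sin θ.
Along the incline: P cos θ + μ_s N = m g sin θ, i.e. P cos θ + μ_s (m g cos θ + P sin θ) = m g sin θ.
Solving, P (cos θ + μ_s sin θ) = m g (sin θ − μ_s cos θ), so P = 765×0.2227/1.004 = 170 N.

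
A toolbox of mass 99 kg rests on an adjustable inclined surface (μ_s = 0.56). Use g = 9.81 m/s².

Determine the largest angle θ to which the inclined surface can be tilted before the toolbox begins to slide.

θ_max ≈ 29.2°

At the slip threshold, m g sin θ = μ_s · m g cos θ, so tan θ = μ_s.
θ_max = arctan(0.56) = 29.2°.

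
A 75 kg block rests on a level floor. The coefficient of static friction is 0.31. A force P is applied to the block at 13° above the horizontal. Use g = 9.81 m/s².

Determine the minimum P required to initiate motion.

P ≈ 218 N

N = m g − P sin α (the pull lifts the block).
At impending slip, P cos α = μ_s N = μ_s (m g − P sin α).
Solving: P (cos α + μ_s sin α) = μ_s m g → P = 0.31×736/(cos 13° + 0.31 sin 13°) = 228/1.044 = 218 N.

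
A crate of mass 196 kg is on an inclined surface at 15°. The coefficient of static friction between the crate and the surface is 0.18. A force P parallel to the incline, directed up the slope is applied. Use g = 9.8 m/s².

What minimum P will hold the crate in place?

P_min ≈ 163 N

The crate tends to slide down (tan θ > μ_s), so at the point of impending slip friction acts up-slope at its limit: f = μ_s N.
P is parallel to the surface, so N = m g cos θ = 1860 N.
Along the incline: P + μ_s N = m g sin θ, so P = 497 − 0.18×1860 = 163 N.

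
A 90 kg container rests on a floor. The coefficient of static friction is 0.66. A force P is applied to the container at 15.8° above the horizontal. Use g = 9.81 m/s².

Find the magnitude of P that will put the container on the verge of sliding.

P ≈ 510 N

N = m g − P sin α (the pull lifts the container).
At impending slip, P cos α = μ_s N = μ_s (m g − P sin α).
Solving: P (cos α + μ_s sin α) = μ_s m g → P = 0.66×883/(cos 15.8° + 0.66 sin 15.8°) = 583/1.142 = 510 N.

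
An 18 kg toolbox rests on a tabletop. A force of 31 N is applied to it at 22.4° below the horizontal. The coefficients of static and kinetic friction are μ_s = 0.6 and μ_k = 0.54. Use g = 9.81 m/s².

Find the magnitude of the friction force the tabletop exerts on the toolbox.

N = m g + P sin α = 176.6 + 31×sin 22.4° = 188.4 N.
For equilibrium, f = P cos α = 31×cos 22.4° = 28.66 N.
μ_s N = 0.6 × 188.4 = 113 N.
Since 28.66 N does not exceed the limit, the toolbox stays at rest and f = 28.7 N.

f ≈ 28.7 N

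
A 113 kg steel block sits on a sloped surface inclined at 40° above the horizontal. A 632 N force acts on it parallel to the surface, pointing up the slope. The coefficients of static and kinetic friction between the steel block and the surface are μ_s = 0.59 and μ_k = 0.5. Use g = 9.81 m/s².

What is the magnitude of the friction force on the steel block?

Perpendicular to the surface, N = m g cos θ = 113·9.81·cos 40° = 849.2 N.
Parallel to the incline, ΣF = 0 gives f = m g sin θ − P = 712.5 − 632 = 80.55 N (up-slope positive).
Static friction can supply at most μ_s N = 501 N.
Since |80.55| ≤ 501 N, static friction is sufficient; f equals the required value, not μ_s N.

f ≈ 80.5 N (up the incline)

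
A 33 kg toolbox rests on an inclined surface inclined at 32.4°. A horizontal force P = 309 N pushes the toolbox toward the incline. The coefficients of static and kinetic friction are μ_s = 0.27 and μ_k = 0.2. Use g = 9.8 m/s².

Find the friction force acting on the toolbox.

f ≈ 87.6 N (down the incline)

Resolve perpendicular to the incline: N = m g cos θ + P sin θ = 33×9.8×cos 32.4° + 309×sin 32.4° = 438.6 N.
Along the incline, the net driving force (taking up-slope positive) is P cos θ − m g sin θ = 260.9 − 173.3 = 87.61 N, so equilibrium requires friction f = -87.61 N (down-slope).
Maximum static friction: μ_s N = 0.27 × 438.6 = 118.4 N.
|f_req| = 87.61 ≤ 118.4 N → the toolbox is in equilibrium; friction equals the required value.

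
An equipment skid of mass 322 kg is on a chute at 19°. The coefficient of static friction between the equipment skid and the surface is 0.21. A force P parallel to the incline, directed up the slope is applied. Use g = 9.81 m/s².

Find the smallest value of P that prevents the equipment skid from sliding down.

P_min ≈ 401 N

The equipment skid tends to slide down (tan θ > μ_s), so at the point of impending slip friction acts up-slope at its limit: f = μ_s N.
P is parallel to the surface, so N = m g cos θ = 2990 N.
Along the incline: P + μ_s N = m g sin θ, so P = 1030 − 0.21×2990 = 401 N.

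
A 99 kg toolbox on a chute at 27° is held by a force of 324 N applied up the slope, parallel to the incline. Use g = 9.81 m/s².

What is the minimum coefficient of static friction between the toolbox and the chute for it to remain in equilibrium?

N = m g cos θ = 865.3 N.
Friction must make up the shortfall along the incline: f = m g sin θ − P = 440.9 − 324 = 116.9 N.
At the threshold f = μ_s N, so μ_s,min = 116.9/865.3 = 0.135.

μ_s,min ≈ 0.135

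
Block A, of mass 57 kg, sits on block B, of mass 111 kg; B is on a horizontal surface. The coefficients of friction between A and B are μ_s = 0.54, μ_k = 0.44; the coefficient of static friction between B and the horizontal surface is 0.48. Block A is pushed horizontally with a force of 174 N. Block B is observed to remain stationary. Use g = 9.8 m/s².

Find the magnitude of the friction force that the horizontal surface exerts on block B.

The normal force B exerts on A is simply A's weight, N₁ = 558.6 N.
Maximum static friction on A from B: μ_s N₁ = 0.54×558.6 = 301.6 N.
P = 174 N is within that limit, so A and B move together (both at rest); the A–B friction is simply f₁ = P = 174 N.
B experiences an equal 174 N forward from A (third law). B is in equilibrium, so the floor supplies f₂ = 174 N of static friction (limit μ_s(m_A+m_B)g = 790.3 N, not exceeded).

f ≈ 174 N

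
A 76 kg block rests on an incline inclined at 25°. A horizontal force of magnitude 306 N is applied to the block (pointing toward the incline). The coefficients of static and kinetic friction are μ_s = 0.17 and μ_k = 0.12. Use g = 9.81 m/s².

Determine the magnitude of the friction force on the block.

f ≈ 37.8 N (up the incline)

Normal direction: N = m g cos θ + P sin θ = 805 N.
Along the incline, the net driving force (taking up-slope positive) is P cos θ − m g sin θ = 277.3 − 315.1 = -37.76 N, so equilibrium requires friction f = 37.76 N (up-slope).
Maximum static friction: μ_s N = 0.17 × 805 = 136.9 N.
|f_req| = 37.76 ≤ 136.9 N → the block is in equilibrium; friction equals the required value.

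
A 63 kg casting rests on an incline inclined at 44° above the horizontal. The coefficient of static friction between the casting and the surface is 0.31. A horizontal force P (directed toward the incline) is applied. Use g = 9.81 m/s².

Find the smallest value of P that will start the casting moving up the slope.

At impending motion up the slope, friction acts down-slope at its limit: f = μ_s N.
Perpendicular to the incline: N = m g cos θ + P sin θ.
Along the incline: P cos θ = m g sin θ + μ_s N = m g sin θ + μ_s (m g cos θ + P sin θ).
Solving, P (cos θ − μ_s sin θ) = m g (sin θ + μ_s cos θ), so P = 63×9.81×(sin 44° + 0.31 cos 44°)/(cos 44° − 0.31 sin 44°) = 618×0.9177/0.504 = 1130 N.

P ≈ 1130 N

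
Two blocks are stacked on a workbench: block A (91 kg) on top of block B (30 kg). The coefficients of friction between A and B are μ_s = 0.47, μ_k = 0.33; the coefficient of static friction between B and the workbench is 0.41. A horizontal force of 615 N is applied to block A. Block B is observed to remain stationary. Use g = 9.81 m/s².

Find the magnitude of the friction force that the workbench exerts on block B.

f ≈ 295 N

The normal force B exerts on A is simply A's weight, N₁ = 892.7 N.
Maximum static friction on A from B: μ_s N₁ = 0.47×892.7 = 419.6 N.
Since P = 615 N > 419.6 N, A slides on B; the A–B friction is kinetic: f₁ = μ_k N₁ = 0.33×892.7 = 295 N.
B experiences an equal 295 N forward from A (third law). B is in equilibrium, so the floor supplies f₂ = 295 N of static friction (limit μ_s(m_A+m_B)g = 486.7 N, not exceeded).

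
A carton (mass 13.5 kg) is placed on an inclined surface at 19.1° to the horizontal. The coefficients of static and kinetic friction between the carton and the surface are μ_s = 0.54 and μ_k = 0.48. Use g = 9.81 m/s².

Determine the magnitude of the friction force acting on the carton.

Normal force: N = m g cos θ = 13.5 × 9.81 × cos 19.1° = 125.1 N.
For equilibrium along the incline, friction must balance the weight component: f = m g sin θ = 43.34 N up the slope.
Maximum static friction available: μ_s N = 0.54 × 125.1 = 67.58 N.
Since |43.34| ≤ 67.58 N, static friction is sufficient; f equals the required value, not μ_s N.

f ≈ 43.3 N (up the incline)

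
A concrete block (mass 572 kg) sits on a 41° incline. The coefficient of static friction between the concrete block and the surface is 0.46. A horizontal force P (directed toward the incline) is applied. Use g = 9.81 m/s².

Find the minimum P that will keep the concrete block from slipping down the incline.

P_min ≈ 1640 N

The concrete block tends to slide down (tan θ > μ_s), so at the point of impending slip friction acts up-slope at its limit: f = μ_s N.
Perpendicular to the incline: N = m g cos θ + P sin θ.
Along the incline: P cos θ + μ_s N = m g sin θ, i.e. P cos θ + μ_s (m g cos θ + P sin θ) = m g sin θ.
Solving, P (cos θ + μ_s sin θ) = m g (sin θ − μ_s cos θ), so P = 5610×0.3089/1.056 = 1640 N.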